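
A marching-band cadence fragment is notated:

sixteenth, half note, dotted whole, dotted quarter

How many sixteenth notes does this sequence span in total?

39

Express everything in sixteenth notes: sixteenth = 1; half note = 8; dotted whole = 24; dotted quarter = 6.
Altogether 1 + 8 + 24 + 6 = 39 sixteenth notes.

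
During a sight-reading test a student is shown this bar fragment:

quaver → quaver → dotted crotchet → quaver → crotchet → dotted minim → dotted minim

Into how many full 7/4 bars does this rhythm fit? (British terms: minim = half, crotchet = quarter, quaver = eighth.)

1

One bar of 7/4 = 14 eighth notes.
Convert each value to eighth notes: quaver = 1; quaver = 1; dotted crotchet = 3; quaver = 1; crotchet = 2; dotted minim = 6; dotted minim = 6.
Adding: 1 + 1 + 3 + 1 + 2 + 6 + 6 = 20.
20 ÷ 14 = 1 complete bar with 6 left over.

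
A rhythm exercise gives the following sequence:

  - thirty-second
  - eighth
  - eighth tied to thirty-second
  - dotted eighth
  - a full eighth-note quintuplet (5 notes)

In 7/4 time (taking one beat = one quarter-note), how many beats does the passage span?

4

One quarter-note beat = 8 thirty-second notes.
Express everything in thirty-second notes: thirty-second = 1; eighth = 4; eighth tied to thirty-second (eighth + thirty-second) = 5; dotted eighth = 6; a full eighth-note quintuplet (5 notes) (five quintuplet eighths span one half) = 16.
Adding: 1 + 4 + 5 + 6 + 16 = 32.
32 ÷ 8 = 4 beats.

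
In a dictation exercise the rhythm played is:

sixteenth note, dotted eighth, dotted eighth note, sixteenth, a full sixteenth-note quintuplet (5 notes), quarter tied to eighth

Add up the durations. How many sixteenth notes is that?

18

Convert each value to sixteenth notes: sixteenth note = 1; dotted eighth = 3; dotted eighth note = 3; sixteenth = 1; a full sixteenth-note quintuplet (5 notes) (five quintuplet sixteenths span one quarter) = 4; quarter tied to eighth (quarter + eighth) = 6.
Total: 1 + 3 + 3 + 1 + 4 + 6 = 18 sixteenth notes.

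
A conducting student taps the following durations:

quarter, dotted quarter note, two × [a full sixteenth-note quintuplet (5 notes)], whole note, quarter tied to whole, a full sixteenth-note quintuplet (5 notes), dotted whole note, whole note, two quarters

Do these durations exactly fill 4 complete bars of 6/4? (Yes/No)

One bar of 6/4 = 12 eighth notes, so 4 bars = 48.
In eighth notes: quarter = 2; dotted quarter note = 3; a full sixteenth-note quintuplet (5 notes) (five quintuplet sixteenths span one quarter) = 2; a full sixteenth-note quintuplet (5 notes) (five quintuplet sixteenths span one quarter) = 2; whole note = 8; quarter tied to whole (quarter + whole) = 10; a full sixteenth-note quintuplet (5 notes) (five quintuplet sixteenths span one quarter) = 2; dotted whole note = 12; whole note = 8; quarter = 2; quarter = 2.
Total: 2 + 3 + 2 + 2 + 8 + 10 + 2 + 12 + 8 + 2 + 2 = 53.
53 exceeds 48, so the answer is No.

No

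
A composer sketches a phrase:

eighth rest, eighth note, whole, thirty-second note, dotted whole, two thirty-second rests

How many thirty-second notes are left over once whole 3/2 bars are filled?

43

One bar of 3/2 = 48 thirty-second notes.
Working in thirty-second notes: eighth rest = 4; eighth note = 4; whole = 32; thirty-second note = 1; dotted whole = 48; thirty-second rest = 1; thirty-second rest = 1.
Altogether 4 + 4 + 32 + 1 + 48 + 1 + 1 = 91.
91 ÷ 48 = 1 complete bar with 43 thirty-second notes remaining.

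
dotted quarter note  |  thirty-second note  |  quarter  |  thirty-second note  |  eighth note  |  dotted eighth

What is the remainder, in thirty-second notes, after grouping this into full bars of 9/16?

One bar of 9/16 = 18 thirty-second notes.
Express everything in thirty-second notes: dotted quarter note = 12; thirty-second note = 1; quarter = 8; thirty-second note = 1; eighth note = 4; dotted eighth = 6.
Sum: 12 + 1 + 8 + 1 + 4 + 6 = 32.
32 ÷ 18 = 1 complete bar with 14 thirty-second notes remaining.

14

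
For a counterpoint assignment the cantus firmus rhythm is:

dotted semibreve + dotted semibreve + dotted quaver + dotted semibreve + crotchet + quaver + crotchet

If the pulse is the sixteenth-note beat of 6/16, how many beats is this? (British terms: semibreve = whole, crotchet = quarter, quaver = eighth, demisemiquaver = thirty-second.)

One sixteenth-note beat = 2 thirty-second notes.
Express everything in thirty-second notes: dotted semibreve = 48; dotted semibreve = 48; dotted quaver = 6; dotted semibreve = 48; crotchet = 8; quaver = 4; crotchet = 8.
Total: 48 + 48 + 6 + 48 + 8 + 4 + 8 = 170.
170 ÷ 2 = 85 beats.

85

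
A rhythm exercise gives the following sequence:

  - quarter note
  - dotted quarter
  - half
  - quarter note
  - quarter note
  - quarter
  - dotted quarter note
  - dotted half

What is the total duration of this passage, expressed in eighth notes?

In eighth notes: quarter note = 2; dotted quarter = 3; half = 4; quarter note = 2; quarter note = 2; quarter = 2; dotted quarter note = 3; dotted half = 6.
Altogether 2 + 3 + 4 + 2 + 2 + 2 + 3 + 6 = 24 eighth notes.

24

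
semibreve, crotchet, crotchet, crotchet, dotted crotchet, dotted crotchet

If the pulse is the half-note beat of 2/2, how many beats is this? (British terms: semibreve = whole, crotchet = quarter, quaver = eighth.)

5

One half-note beat = 4 eighth notes.
In eighth notes: semibreve = 8; crotchet = 2; crotchet = 2; crotchet = 2; dotted crotchet = 3; dotted crotchet = 3.
Adding: 8 + 2 + 2 + 2 + 3 + 3 = 20.
20 ÷ 4 = 5 beats.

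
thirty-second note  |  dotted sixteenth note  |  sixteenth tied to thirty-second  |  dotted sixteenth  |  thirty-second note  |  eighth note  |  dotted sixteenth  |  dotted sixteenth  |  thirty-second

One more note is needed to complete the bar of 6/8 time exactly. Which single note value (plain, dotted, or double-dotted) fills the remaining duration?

sixteenth note

The bar of 6/8 = 24 thirty-second notes.
Express everything in thirty-second notes: thirty-second note = 1; dotted sixteenth note = 3; sixteenth tied to thirty-second (sixteenth + thirty-second) = 3; dotted sixteenth = 3; thirty-second note = 1; eighth note = 4; dotted sixteenth = 3; dotted sixteenth = 3; thirty-second = 1.
Altogether 1 + 3 + 3 + 3 + 1 + 4 + 3 + 3 + 1 = 22.
Remaining: 24 − 22 = 2 thirty-second notes, which is a sixteenth note.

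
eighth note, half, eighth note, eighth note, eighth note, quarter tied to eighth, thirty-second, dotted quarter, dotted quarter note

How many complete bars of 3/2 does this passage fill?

One bar of 3/2 = 48 thirty-second notes.
Each duration in thirty-second notes: eighth note = 4; half = 16; eighth note = 4; eighth note = 4; eighth note = 4; quarter tied to eighth (quarter + eighth) = 12; thirty-second = 1; dotted quarter = 12; dotted quarter note = 12.
Altogether 4 + 16 + 4 + 4 + 4 + 12 + 1 + 12 + 12 = 69.
69 ÷ 48 = 1 complete bar with 21 left over.

1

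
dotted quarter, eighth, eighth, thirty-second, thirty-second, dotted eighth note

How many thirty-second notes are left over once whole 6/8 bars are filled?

4

One bar of 6/8 = 24 thirty-second notes.
Convert each value to thirty-second notes: dotted quarter = 12; eighth = 4; eighth = 4; thirty-second = 1; thirty-second = 1; dotted eighth note = 6.
Total: 12 + 4 + 4 + 1 + 1 + 6 = 28.
28 ÷ 24 = 1 complete bar with 4 thirty-second notes remaining.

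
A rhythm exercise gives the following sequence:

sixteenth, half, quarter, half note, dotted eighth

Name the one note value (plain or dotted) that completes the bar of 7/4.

The bar of 7/4 = 28 sixteenth notes.
Working in sixteenth notes: sixteenth = 1; half = 8; quarter = 4; half note = 8; dotted eighth = 3.
Sum: 1 + 8 + 4 + 8 + 3 = 24.
Remaining: 28 − 24 = 4 sixteenth notes, which is a quarter note.

quarter note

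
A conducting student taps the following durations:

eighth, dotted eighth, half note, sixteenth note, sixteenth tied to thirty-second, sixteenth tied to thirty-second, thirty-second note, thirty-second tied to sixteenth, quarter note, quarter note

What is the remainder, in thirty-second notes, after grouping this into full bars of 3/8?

One bar of 3/8 = 12 thirty-second notes.
Express everything in thirty-second notes: eighth = 4; dotted eighth = 6; half note = 16; sixteenth note = 2; sixteenth tied to thirty-second (sixteenth + thirty-second) = 3; sixteenth tied to thirty-second (sixteenth + thirty-second) = 3; thirty-second note = 1; thirty-second tied to sixteenth (thirty-second + sixteenth) = 3; quarter note = 8; quarter note = 8.
Adding: 4 + 6 + 16 + 2 + 3 + 3 + 1 + 3 + 8 + 8 = 54.
54 ÷ 12 = 4 complete bars with 6 thirty-second notes remaining.

6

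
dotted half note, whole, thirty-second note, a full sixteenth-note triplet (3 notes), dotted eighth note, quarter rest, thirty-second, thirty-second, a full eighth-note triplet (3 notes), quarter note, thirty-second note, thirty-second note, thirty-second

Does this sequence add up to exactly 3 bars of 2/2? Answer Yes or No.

One bar of 2/2 = 32 thirty-second notes, so 3 bars = 96.
Convert each value to thirty-second notes: dotted half note = 24; whole = 32; thirty-second note = 1; a full sixteenth-note triplet (3 notes) (three triplet sixteenths span one eighth) = 4; dotted eighth note = 6; quarter rest = 8; thirty-second = 1; thirty-second = 1; a full eighth-note triplet (3 notes) (three triplet eighths span one quarter) = 8; quarter note = 8; thirty-second note = 1; thirty-second note = 1; thirty-second = 1.
Altogether 24 + 32 + 1 + 4 + 6 + 8 + 1 + 1 + 8 + 8 + 1 + 1 + 1 = 96.
96 equals 96, so the answer is Yes.

Yes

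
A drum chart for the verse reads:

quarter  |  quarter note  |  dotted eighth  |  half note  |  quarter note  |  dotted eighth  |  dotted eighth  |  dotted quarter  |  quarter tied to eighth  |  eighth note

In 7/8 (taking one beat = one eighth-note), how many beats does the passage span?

One eighth-note beat = 2 sixteenth notes.
Convert each value to sixteenth notes: quarter = 4; quarter note = 4; dotted eighth = 3; half note = 8; quarter note = 4; dotted eighth = 3; dotted eighth = 3; dotted quarter = 6; quarter tied to eighth (quarter + eighth) = 6; eighth note = 2.
Sum: 4 + 4 + 3 + 8 + 4 + 3 + 3 + 6 + 6 + 2 = 43.
43 ÷ 2 = 21.5 beats.

21.5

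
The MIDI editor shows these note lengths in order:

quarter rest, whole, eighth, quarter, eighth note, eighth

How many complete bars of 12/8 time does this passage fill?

1

One bar of 12/8 = 12 eighth notes.
Working in eighth notes: quarter rest = 2; whole = 8; eighth = 1; quarter = 2; eighth note = 1; eighth = 1.
Altogether 2 + 8 + 1 + 2 + 1 + 1 = 15.
15 ÷ 12 = 1 complete bar with 3 left over.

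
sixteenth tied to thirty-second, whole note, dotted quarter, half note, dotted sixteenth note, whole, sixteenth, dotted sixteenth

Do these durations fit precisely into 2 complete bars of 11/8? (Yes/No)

One bar of 11/8 = 44 thirty-second notes, so 2 bars = 88.
Working in thirty-second notes: sixteenth tied to thirty-second (sixteenth + thirty-second) = 3; whole note = 32; dotted quarter = 12; half note = 16; dotted sixteenth note = 3; whole = 32; sixteenth = 2; dotted sixteenth = 3.
Altogether 3 + 32 + 12 + 16 + 3 + 32 + 2 + 3 = 103.
103 exceeds 88, so the answer is No.

No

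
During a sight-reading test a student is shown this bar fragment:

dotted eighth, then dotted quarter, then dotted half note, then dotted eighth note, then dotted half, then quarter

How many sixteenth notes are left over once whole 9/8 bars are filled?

One bar of 9/8 = 18 sixteenth notes.
Express everything in sixteenth notes: dotted eighth = 3; dotted quarter = 6; dotted half note = 12; dotted eighth note = 3; dotted half = 12; quarter = 4.
Adding: 3 + 6 + 12 + 3 + 12 + 4 = 40.
40 ÷ 18 = 2 complete bars with 4 sixteenth notes remaining.

4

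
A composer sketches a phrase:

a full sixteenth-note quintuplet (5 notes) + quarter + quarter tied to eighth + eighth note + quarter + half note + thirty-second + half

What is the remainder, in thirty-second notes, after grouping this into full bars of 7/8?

One bar of 7/8 = 28 thirty-second notes.
Each duration in thirty-second notes: a full sixteenth-note quintuplet (5 notes) (five quintuplet sixteenths span one quarter) = 8; quarter = 8; quarter tied to eighth (quarter + eighth) = 12; eighth note = 4; quarter = 8; half note = 16; thirty-second = 1; half = 16.
Total: 8 + 8 + 12 + 4 + 8 + 16 + 1 + 16 = 73.
73 ÷ 28 = 2 complete bars with 17 thirty-second notes remaining.

17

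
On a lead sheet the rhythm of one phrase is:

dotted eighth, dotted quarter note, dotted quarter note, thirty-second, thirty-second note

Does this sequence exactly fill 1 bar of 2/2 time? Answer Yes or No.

One bar of 2/2 = 32 thirty-second notes.
In thirty-second notes: dotted eighth = 6; dotted quarter note = 12; dotted quarter note = 12; thirty-second = 1; thirty-second note = 1.
Altogether 6 + 12 + 12 + 1 + 1 = 32.
32 equals 32, so the answer is Yes.

Yes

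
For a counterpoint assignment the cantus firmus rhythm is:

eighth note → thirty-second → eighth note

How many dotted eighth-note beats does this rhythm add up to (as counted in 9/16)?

1.5

One dotted eighth-note beat = 6 thirty-second notes.
Each duration in thirty-second notes: eighth note = 4; thirty-second = 1; eighth note = 4.
Adding: 4 + 1 + 4 = 9.
9 ÷ 6 = 1.5 beats.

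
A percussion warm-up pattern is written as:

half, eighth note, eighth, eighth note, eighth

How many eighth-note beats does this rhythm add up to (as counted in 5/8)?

8

One eighth-note beat = 2 sixteenth notes.
Express everything in sixteenth notes: half = 8; eighth note = 2; eighth = 2; eighth note = 2; eighth = 2.
Altogether 8 + 2 + 2 + 2 + 2 = 16.
16 ÷ 2 = 8 beats.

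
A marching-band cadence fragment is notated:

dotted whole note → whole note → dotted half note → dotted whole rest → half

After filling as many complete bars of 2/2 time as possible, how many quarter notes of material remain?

One bar of 2/2 = 4 quarter notes.
Working in quarter notes: dotted whole note = 6; whole note = 4; dotted half note = 3; dotted whole rest = 6; half = 2.
Altogether 6 + 4 + 3 + 6 + 2 = 21.
21 ÷ 4 = 5 complete bars with 1 quarter note remaining.

1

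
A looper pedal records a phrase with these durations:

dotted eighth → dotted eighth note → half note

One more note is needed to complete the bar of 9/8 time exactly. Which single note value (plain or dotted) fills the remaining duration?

The bar of 9/8 = 18 sixteenth notes.
In sixteenth notes: dotted eighth = 3; dotted eighth note = 3; half note = 8.
Total: 3 + 3 + 8 = 14.
Remaining: 18 − 14 = 4 sixteenth notes, which is a quarter note.

quarter note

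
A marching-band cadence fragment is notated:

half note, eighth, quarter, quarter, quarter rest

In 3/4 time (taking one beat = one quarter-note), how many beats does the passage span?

5.5

One quarter-note beat = 2 eighth notes.
Convert each value to eighth notes: half note = 4; eighth = 1; quarter = 2; quarter = 2; quarter rest = 2.
Sum: 4 + 1 + 2 + 2 + 2 = 11.
11 ÷ 2 = 5.5 beats.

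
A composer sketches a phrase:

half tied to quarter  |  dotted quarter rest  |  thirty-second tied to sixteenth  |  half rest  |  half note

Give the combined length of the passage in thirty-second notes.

In thirty-second notes: half tied to quarter (half + quarter) = 24; dotted quarter rest = 12; thirty-second tied to sixteenth (thirty-second + sixteenth) = 3; half rest = 16; half note = 16.
Sum: 24 + 12 + 3 + 16 + 16 = 71 thirty-second notes.

71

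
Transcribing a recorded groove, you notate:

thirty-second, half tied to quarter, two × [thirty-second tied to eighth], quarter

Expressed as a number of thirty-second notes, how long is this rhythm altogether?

Convert each value to thirty-second notes: thirty-second = 1; half tied to quarter (half + quarter) = 24; thirty-second tied to eighth (thirty-second + eighth) = 5; thirty-second tied to eighth (thirty-second + eighth) = 5; quarter = 8.
Adding: 1 + 24 + 5 + 5 + 8 = 43 thirty-second notes.

43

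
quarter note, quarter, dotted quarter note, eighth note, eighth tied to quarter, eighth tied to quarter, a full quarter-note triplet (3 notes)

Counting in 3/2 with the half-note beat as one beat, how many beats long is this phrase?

One half-note beat = 4 eighth notes.
Each duration in eighth notes: quarter note = 2; quarter = 2; dotted quarter note = 3; eighth note = 1; eighth tied to quarter (eighth + quarter) = 3; eighth tied to quarter (eighth + quarter) = 3; a full quarter-note triplet (3 notes) (three triplet quarters span one half) = 4.
Altogether 2 + 2 + 3 + 1 + 3 + 3 + 4 = 18.
18 ÷ 4 = 4.5 beats.

4.5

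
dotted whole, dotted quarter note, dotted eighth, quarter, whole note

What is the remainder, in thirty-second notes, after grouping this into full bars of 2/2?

One bar of 2/2 = 16 sixteenth notes.
Express everything in sixteenth notes: dotted whole = 24; dotted quarter note = 6; dotted eighth = 3; quarter = 4; whole note = 16.
Sum: 24 + 6 + 3 + 4 + 16 = 53.
53 ÷ 16 = 3 complete bars with 5 sixteenth notes remaining = 10 thirty-second notes.

10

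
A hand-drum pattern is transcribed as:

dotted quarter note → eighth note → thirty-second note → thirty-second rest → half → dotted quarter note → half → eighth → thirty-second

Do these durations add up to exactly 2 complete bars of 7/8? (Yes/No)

One bar of 7/8 = 28 thirty-second notes, so 2 bars = 56.
Express everything in thirty-second notes: dotted quarter note = 12; eighth note = 4; thirty-second note = 1; thirty-second rest = 1; half = 16; dotted quarter note = 12; half = 16; eighth = 4; thirty-second = 1.
Sum: 12 + 4 + 1 + 1 + 16 + 12 + 16 + 4 + 1 = 67.
67 exceeds 56, so the answer is No.

No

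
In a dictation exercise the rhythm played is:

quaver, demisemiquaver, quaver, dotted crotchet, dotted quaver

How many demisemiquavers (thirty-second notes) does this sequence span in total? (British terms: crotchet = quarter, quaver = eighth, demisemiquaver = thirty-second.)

Working in thirty-second notes: quaver = 4; demisemiquaver = 1; quaver = 4; dotted crotchet = 12; dotted quaver = 6.
Total: 4 + 1 + 4 + 12 + 6 = 27 thirty-second notes.

27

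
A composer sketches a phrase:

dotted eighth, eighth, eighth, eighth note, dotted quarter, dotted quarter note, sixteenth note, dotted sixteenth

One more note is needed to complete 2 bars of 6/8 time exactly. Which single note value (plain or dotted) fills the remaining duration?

thirty-second note

2 bars of 6/8 = 48 thirty-second notes.
Express everything in thirty-second notes: dotted eighth = 6; eighth = 4; eighth = 4; eighth note = 4; dotted quarter = 12; dotted quarter note = 12; sixteenth note = 2; dotted sixteenth = 3.
Altogether 6 + 4 + 4 + 4 + 12 + 12 + 2 + 3 = 47.
Remaining: 48 − 47 = 1 thirty-second note, which is a thirty-second note.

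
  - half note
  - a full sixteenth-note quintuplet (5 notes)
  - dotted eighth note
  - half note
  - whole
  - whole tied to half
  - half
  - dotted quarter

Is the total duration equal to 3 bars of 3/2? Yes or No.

One bar of 3/2 = 24 sixteenth notes, so 3 bars = 72.
In sixteenth notes: half note = 8; a full sixteenth-note quintuplet (5 notes) (five quintuplet sixteenths span one quarter) = 4; dotted eighth note = 3; half note = 8; whole = 16; whole tied to half (whole + half) = 24; half = 8; dotted quarter = 6.
Total: 8 + 4 + 3 + 8 + 16 + 24 + 8 + 6 = 77.
77 exceeds 72, so the answer is No.

No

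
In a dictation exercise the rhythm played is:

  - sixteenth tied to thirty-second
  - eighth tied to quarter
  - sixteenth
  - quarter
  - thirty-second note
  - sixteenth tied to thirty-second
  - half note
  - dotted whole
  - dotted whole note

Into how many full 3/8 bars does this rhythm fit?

11

One bar of 3/8 = 12 thirty-second notes.
Each duration in thirty-second notes: sixteenth tied to thirty-second (sixteenth + thirty-second) = 3; eighth tied to quarter (eighth + quarter) = 12; sixteenth = 2; quarter = 8; thirty-second note = 1; sixteenth tied to thirty-second (sixteenth + thirty-second) = 3; half note = 16; dotted whole = 48; dotted whole note = 48.
Adding: 3 + 12 + 2 + 8 + 1 + 3 + 16 + 48 + 48 = 141.
141 ÷ 12 = 11 complete bars with 9 left over.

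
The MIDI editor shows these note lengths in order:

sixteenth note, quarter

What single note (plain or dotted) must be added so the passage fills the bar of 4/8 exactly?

The bar of 4/8 = 8 sixteenth notes.
Working in sixteenth notes: sixteenth note = 1; quarter = 4.
Adding: 1 + 4 = 5.
Remaining: 8 − 5 = 3 sixteenth notes, which is a dotted eighth note.

dotted eighth note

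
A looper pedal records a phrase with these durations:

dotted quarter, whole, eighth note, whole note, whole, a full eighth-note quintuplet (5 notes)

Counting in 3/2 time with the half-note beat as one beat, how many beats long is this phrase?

8

One half-note beat = 4 eighth notes.
Express everything in eighth notes: dotted quarter = 3; whole = 8; eighth note = 1; whole note = 8; whole = 8; a full eighth-note quintuplet (5 notes) (five quintuplet eighths span one half) = 4.
Altogether 3 + 8 + 1 + 8 + 8 + 4 = 32.
32 ÷ 4 = 8 beats.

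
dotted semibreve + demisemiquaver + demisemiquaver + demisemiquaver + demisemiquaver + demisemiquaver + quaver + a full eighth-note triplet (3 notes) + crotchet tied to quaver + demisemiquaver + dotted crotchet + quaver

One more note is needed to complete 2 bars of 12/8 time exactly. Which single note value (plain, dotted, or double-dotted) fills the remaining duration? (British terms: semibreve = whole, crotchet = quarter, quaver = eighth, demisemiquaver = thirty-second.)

sixteenth note

2 bars of 12/8 = 96 thirty-second notes.
In thirty-second notes: dotted semibreve = 48; demisemiquaver = 1; demisemiquaver = 1; demisemiquaver = 1; demisemiquaver = 1; demisemiquaver = 1; quaver = 4; a full eighth-note triplet (3 notes) (three triplet eighths span one quarter) = 8; crotchet tied to quaver (crotchet + quaver) = 12; demisemiquaver = 1; dotted crotchet = 12; quaver = 4.
Total: 48 + 1 + 1 + 1 + 1 + 1 + 4 + 8 + 12 + 1 + 12 + 4 = 94.
Remaining: 96 − 94 = 2 thirty-second notes, which is a sixteenth note.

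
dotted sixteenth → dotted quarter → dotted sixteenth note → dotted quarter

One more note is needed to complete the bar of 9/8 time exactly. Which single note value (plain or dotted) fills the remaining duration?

The bar of 9/8 = 36 thirty-second notes.
In thirty-second notes: dotted sixteenth = 3; dotted quarter = 12; dotted sixteenth note = 3; dotted quarter = 12.
Sum: 3 + 12 + 3 + 12 = 30.
Remaining: 36 − 30 = 6 thirty-second notes, which is a dotted eighth note.

dotted eighth note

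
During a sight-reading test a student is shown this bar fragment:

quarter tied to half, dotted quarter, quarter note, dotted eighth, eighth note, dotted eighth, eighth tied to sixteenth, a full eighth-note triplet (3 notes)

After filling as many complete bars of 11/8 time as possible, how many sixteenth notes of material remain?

15

One bar of 11/8 = 22 sixteenth notes.
In sixteenth notes: quarter tied to half (quarter + half) = 12; dotted quarter = 6; quarter note = 4; dotted eighth = 3; eighth note = 2; dotted eighth = 3; eighth tied to sixteenth (eighth + sixteenth) = 3; a full eighth-note triplet (3 notes) (three triplet eighths span one quarter) = 4.
Sum: 12 + 6 + 4 + 3 + 2 + 3 + 3 + 4 = 37.
37 ÷ 22 = 1 complete bar with 15 sixteenth notes remaining.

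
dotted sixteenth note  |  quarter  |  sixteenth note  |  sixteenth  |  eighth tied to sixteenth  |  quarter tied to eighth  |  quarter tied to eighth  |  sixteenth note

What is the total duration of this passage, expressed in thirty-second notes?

47

Each duration in thirty-second notes: dotted sixteenth note = 3; quarter = 8; sixteenth note = 2; sixteenth = 2; eighth tied to sixteenth (eighth + sixteenth) = 6; quarter tied to eighth (quarter + eighth) = 12; quarter tied to eighth (quarter + eighth) = 12; sixteenth note = 2.
Adding: 3 + 8 + 2 + 2 + 6 + 12 + 12 + 2 = 47 thirty-second notes.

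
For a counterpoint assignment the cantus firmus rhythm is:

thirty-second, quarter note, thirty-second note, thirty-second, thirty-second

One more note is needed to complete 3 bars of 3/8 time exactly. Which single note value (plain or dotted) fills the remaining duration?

dotted half note

3 bars of 3/8 = 36 thirty-second notes.
Working in thirty-second notes: thirty-second = 1; quarter note = 8; thirty-second note = 1; thirty-second = 1; thirty-second = 1.
Altogether 1 + 8 + 1 + 1 + 1 = 12.
Remaining: 36 − 12 = 24 thirty-second notes, which is a dotted half note.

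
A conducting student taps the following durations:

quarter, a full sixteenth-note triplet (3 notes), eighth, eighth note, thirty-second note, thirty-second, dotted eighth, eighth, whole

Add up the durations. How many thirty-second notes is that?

Express everything in thirty-second notes: quarter = 8; a full sixteenth-note triplet (3 notes) (three triplet sixteenths span one eighth) = 4; eighth = 4; eighth note = 4; thirty-second note = 1; thirty-second = 1; dotted eighth = 6; eighth = 4; whole = 32.
Altogether 8 + 4 + 4 + 4 + 1 + 1 + 6 + 4 + 32 = 64 thirty-second notes.

64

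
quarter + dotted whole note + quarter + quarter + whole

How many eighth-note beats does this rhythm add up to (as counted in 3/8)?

26

One eighth-note beat = 2 sixteenth notes.
Each duration in sixteenth notes: quarter = 4; dotted whole note = 24; quarter = 4; quarter = 4; whole = 16.
Altogether 4 + 24 + 4 + 4 + 16 = 52.
52 ÷ 2 = 26 beats.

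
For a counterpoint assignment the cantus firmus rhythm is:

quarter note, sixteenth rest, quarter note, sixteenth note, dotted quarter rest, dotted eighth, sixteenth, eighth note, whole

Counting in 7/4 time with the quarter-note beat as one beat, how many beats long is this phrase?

One quarter-note beat = 4 sixteenth notes.
Convert each value to sixteenth notes: quarter note = 4; sixteenth rest = 1; quarter note = 4; sixteenth note = 1; dotted quarter rest = 6; dotted eighth = 3; sixteenth = 1; eighth note = 2; whole = 16.
Total: 4 + 1 + 4 + 1 + 6 + 3 + 1 + 2 + 16 = 38.
38 ÷ 4 = 9.5 beats.

9.5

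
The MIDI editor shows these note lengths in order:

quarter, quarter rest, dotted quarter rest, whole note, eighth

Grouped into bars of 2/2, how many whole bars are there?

One bar of 2/2 = 8 eighth notes.
Each duration in eighth notes: quarter = 2; quarter rest = 2; dotted quarter rest = 3; whole note = 8; eighth = 1.
Altogether 2 + 2 + 3 + 8 + 1 = 16.
16 ÷ 8 = 2 complete bars with 0 left over.

2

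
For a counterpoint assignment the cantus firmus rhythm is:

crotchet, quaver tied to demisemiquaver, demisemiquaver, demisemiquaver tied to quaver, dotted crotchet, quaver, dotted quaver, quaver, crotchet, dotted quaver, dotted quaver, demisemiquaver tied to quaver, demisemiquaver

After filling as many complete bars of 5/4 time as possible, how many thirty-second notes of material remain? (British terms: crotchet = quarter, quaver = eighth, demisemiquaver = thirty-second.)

One bar of 5/4 = 40 thirty-second notes.
Working in thirty-second notes: crotchet = 8; quaver tied to demisemiquaver (quaver + demisemiquaver) = 5; demisemiquaver = 1; demisemiquaver tied to quaver (demisemiquaver + quaver) = 5; dotted crotchet = 12; quaver = 4; dotted quaver = 6; quaver = 4; crotchet = 8; dotted quaver = 6; dotted quaver = 6; demisemiquaver tied to quaver (demisemiquaver + quaver) = 5; demisemiquaver = 1.
Altogether 8 + 5 + 1 + 5 + 12 + 4 + 6 + 4 + 8 + 6 + 6 + 5 + 1 = 71.
71 ÷ 40 = 1 complete bar with 31 thirty-second notes remaining.

31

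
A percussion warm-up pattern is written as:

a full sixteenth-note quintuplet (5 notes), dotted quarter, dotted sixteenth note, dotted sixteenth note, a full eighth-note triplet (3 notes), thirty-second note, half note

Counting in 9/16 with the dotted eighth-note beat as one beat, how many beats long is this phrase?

8.5

One dotted eighth-note beat = 6 thirty-second notes.
Express everything in thirty-second notes: a full sixteenth-note quintuplet (5 notes) (five quintuplet sixteenths span one quarter) = 8; dotted quarter = 12; dotted sixteenth note = 3; dotted sixteenth note = 3; a full eighth-note triplet (3 notes) (three triplet eighths span one quarter) = 8; thirty-second note = 1; half note = 16.
Total: 8 + 12 + 3 + 3 + 8 + 1 + 16 = 51.
51 ÷ 6 = 8.5 beats.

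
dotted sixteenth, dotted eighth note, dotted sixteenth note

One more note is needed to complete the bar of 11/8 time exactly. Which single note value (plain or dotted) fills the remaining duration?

whole note

The bar of 11/8 = 44 thirty-second notes.
Working in thirty-second notes: dotted sixteenth = 3; dotted eighth note = 6; dotted sixteenth note = 3.
Total: 3 + 6 + 3 = 12.
Remaining: 44 − 12 = 32 thirty-second notes, which is a whole note.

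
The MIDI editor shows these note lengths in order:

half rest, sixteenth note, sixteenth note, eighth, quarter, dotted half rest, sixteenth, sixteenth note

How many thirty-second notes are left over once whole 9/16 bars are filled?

One bar of 9/16 = 9 sixteenth notes.
Each duration in sixteenth notes: half rest = 8; sixteenth note = 1; sixteenth note = 1; eighth = 2; quarter = 4; dotted half rest = 12; sixteenth = 1; sixteenth note = 1.
Sum: 8 + 1 + 1 + 2 + 4 + 12 + 1 + 1 = 30.
30 ÷ 9 = 3 complete bars with 3 sixteenth notes remaining = 6 thirty-second notes.

6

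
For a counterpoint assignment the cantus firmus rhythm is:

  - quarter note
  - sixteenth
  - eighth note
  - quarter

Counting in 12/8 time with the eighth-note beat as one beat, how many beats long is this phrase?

5.5

One eighth-note beat = 2 sixteenth notes.
Convert each value to sixteenth notes: quarter note = 4; sixteenth = 1; eighth note = 2; quarter = 4.
Total: 4 + 1 + 2 + 4 = 11.
11 ÷ 2 = 5.5 beats.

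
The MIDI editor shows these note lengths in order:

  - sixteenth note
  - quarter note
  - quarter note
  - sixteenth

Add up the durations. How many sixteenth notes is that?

10

Working in sixteenth notes: sixteenth note = 1; quarter note = 4; quarter note = 4; sixteenth = 1.
Altogether 1 + 4 + 4 + 1 = 10 sixteenth notes.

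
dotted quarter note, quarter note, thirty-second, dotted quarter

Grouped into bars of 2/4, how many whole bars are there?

One bar of 2/4 = 16 thirty-second notes.
In thirty-second notes: dotted quarter note = 12; quarter note = 8; thirty-second = 1; dotted quarter = 12.
Altogether 12 + 8 + 1 + 12 = 33.
33 ÷ 16 = 2 complete bars with 1 left over.

2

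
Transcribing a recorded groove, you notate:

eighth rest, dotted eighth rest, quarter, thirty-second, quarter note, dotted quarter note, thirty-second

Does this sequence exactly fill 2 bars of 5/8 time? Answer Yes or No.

Yes

One bar of 5/8 = 20 thirty-second notes, so 2 bars = 40.
Convert each value to thirty-second notes: eighth rest = 4; dotted eighth rest = 6; quarter = 8; thirty-second = 1; quarter note = 8; dotted quarter note = 12; thirty-second = 1.
Sum: 4 + 6 + 8 + 1 + 8 + 12 + 1 = 40.
40 equals 40, so the answer is Yes.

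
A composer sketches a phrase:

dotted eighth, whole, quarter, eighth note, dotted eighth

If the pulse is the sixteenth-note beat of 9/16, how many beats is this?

One sixteenth-note beat = 2 thirty-second notes.
Each duration in thirty-second notes: dotted eighth = 6; whole = 32; quarter = 8; eighth note = 4; dotted eighth = 6.
Total: 6 + 32 + 8 + 4 + 6 = 56.
56 ÷ 2 = 28 beats.

28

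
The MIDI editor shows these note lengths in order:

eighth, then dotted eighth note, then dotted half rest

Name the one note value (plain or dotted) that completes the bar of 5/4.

dotted eighth note

The bar of 5/4 = 20 sixteenth notes.
Express everything in sixteenth notes: eighth = 2; dotted eighth note = 3; dotted half rest = 12.
Total: 2 + 3 + 12 = 17.
Remaining: 20 − 17 = 3 sixteenth notes, which is a dotted eighth note.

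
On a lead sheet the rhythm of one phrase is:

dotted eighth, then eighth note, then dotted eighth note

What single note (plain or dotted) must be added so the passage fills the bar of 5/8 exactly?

The bar of 5/8 = 10 sixteenth notes.
Convert each value to sixteenth notes: dotted eighth = 3; eighth note = 2; dotted eighth note = 3.
Adding: 3 + 2 + 3 = 8.
Remaining: 10 − 8 = 2 sixteenth notes, which is a eighth note.

eighth note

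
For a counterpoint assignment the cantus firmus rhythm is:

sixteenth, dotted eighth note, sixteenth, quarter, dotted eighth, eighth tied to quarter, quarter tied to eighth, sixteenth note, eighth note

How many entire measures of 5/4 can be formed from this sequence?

1

One bar of 5/4 = 20 sixteenth notes.
Convert each value to sixteenth notes: sixteenth = 1; dotted eighth note = 3; sixteenth = 1; quarter = 4; dotted eighth = 3; eighth tied to quarter (eighth + quarter) = 6; quarter tied to eighth (quarter + eighth) = 6; sixteenth note = 1; eighth note = 2.
Total: 1 + 3 + 1 + 4 + 3 + 6 + 6 + 1 + 2 = 27.
27 ÷ 20 = 1 complete bar with 7 left over.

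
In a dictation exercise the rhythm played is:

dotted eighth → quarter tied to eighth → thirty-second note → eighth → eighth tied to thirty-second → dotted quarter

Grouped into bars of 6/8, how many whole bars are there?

One bar of 6/8 = 24 thirty-second notes.
Express everything in thirty-second notes: dotted eighth = 6; quarter tied to eighth (quarter + eighth) = 12; thirty-second note = 1; eighth = 4; eighth tied to thirty-second (eighth + thirty-second) = 5; dotted quarter = 12.
Adding: 6 + 12 + 1 + 4 + 5 + 12 = 40.
40 ÷ 24 = 1 complete bar with 16 left over.

1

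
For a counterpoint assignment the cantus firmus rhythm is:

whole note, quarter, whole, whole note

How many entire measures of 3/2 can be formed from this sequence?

2

One bar of 3/2 = 6 quarter notes.
Working in quarter notes: whole note = 4; quarter = 1; whole = 4; whole note = 4.
Sum: 4 + 1 + 4 + 4 = 13.
13 ÷ 6 = 2 complete bars with 1 left over.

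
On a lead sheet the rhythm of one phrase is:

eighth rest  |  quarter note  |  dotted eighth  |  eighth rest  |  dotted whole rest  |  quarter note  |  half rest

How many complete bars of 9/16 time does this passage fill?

One bar of 9/16 = 9 sixteenth notes.
Each duration in sixteenth notes: eighth rest = 2; quarter note = 4; dotted eighth = 3; eighth rest = 2; dotted whole rest = 24; quarter note = 4; half rest = 8.
Sum: 2 + 4 + 3 + 2 + 24 + 4 + 8 = 47.
47 ÷ 9 = 5 complete bars with 2 left over.

5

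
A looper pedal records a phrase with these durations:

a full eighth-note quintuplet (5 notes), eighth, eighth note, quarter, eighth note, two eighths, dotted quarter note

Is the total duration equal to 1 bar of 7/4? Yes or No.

Yes

One bar of 7/4 = 14 eighth notes.
Express everything in eighth notes: a full eighth-note quintuplet (5 notes) (five quintuplet eighths span one half) = 4; eighth = 1; eighth note = 1; quarter = 2; eighth note = 1; eighth = 1; eighth = 1; dotted quarter note = 3.
Altogether 4 + 1 + 1 + 2 + 1 + 1 + 1 + 3 = 14.
14 equals 14, so the answer is Yes.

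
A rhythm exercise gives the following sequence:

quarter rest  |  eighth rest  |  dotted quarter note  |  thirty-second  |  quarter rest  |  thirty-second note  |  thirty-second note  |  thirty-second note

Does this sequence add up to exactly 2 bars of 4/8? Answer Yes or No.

One bar of 4/8 = 16 thirty-second notes, so 2 bars = 32.
Convert each value to thirty-second notes: quarter rest = 8; eighth rest = 4; dotted quarter note = 12; thirty-second = 1; quarter rest = 8; thirty-second note = 1; thirty-second note = 1; thirty-second note = 1.
Adding: 8 + 4 + 12 + 1 + 8 + 1 + 1 + 1 = 36.
36 exceeds 32, so the answer is No.

No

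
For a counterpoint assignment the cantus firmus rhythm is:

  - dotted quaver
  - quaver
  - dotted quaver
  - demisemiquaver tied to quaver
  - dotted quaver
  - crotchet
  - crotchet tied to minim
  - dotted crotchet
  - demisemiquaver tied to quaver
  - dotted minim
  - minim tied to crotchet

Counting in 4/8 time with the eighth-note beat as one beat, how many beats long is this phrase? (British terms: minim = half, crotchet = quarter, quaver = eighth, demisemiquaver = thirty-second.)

31

One eighth-note beat = 4 thirty-second notes.
In thirty-second notes: dotted quaver = 6; quaver = 4; dotted quaver = 6; demisemiquaver tied to quaver (demisemiquaver + quaver) = 5; dotted quaver = 6; crotchet = 8; crotchet tied to minim (crotchet + minim) = 24; dotted crotchet = 12; demisemiquaver tied to quaver (demisemiquaver + quaver) = 5; dotted minim = 24; minim tied to crotchet (minim + crotchet) = 24.
Adding: 6 + 4 + 6 + 5 + 6 + 8 + 24 + 12 + 5 + 24 + 24 = 124.
124 ÷ 4 = 31 beats.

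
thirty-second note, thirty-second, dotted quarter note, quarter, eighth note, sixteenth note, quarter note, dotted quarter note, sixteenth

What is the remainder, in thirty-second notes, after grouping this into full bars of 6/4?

One bar of 6/4 = 48 thirty-second notes.
Express everything in thirty-second notes: thirty-second note = 1; thirty-second = 1; dotted quarter note = 12; quarter = 8; eighth note = 4; sixteenth note = 2; quarter note = 8; dotted quarter note = 12; sixteenth = 2.
Adding: 1 + 1 + 12 + 8 + 4 + 2 + 8 + 12 + 2 = 50.
50 ÷ 48 = 1 complete bar with 2 thirty-second notes remaining.

2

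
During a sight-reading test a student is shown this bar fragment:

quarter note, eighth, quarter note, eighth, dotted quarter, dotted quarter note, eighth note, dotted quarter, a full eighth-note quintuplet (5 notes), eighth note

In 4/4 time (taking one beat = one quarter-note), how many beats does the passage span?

One quarter-note beat = 2 eighth notes.
Convert each value to eighth notes: quarter note = 2; eighth = 1; quarter note = 2; eighth = 1; dotted quarter = 3; dotted quarter note = 3; eighth note = 1; dotted quarter = 3; a full eighth-note quintuplet (5 notes) (five quintuplet eighths span one half) = 4; eighth note = 1.
Adding: 2 + 1 + 2 + 1 + 3 + 3 + 1 + 3 + 4 + 1 = 21.
21 ÷ 2 = 10.5 beats.

10.5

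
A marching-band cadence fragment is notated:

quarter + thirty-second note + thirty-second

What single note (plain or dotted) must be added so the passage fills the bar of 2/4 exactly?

The bar of 2/4 = 16 thirty-second notes.
Working in thirty-second notes: quarter = 8; thirty-second note = 1; thirty-second = 1.
Sum: 8 + 1 + 1 = 10.
Remaining: 16 − 10 = 6 thirty-second notes, which is a dotted eighth note.

dotted eighth note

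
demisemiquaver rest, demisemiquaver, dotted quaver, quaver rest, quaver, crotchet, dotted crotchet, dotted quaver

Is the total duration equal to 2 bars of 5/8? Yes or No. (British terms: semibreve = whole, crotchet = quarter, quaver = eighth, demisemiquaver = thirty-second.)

No

One bar of 5/8 = 20 thirty-second notes, so 2 bars = 40.
In thirty-second notes: demisemiquaver rest = 1; demisemiquaver = 1; dotted quaver = 6; quaver rest = 4; quaver = 4; crotchet = 8; dotted crotchet = 12; dotted quaver = 6.
Total: 1 + 1 + 6 + 4 + 4 + 8 + 12 + 6 = 42.
42 exceeds 40, so the answer is No.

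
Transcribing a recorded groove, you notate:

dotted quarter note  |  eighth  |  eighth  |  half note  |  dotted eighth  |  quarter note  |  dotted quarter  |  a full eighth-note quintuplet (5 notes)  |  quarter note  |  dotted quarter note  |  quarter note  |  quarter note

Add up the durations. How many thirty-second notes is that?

114

In thirty-second notes: dotted quarter note = 12; eighth = 4; eighth = 4; half note = 16; dotted eighth = 6; quarter note = 8; dotted quarter = 12; a full eighth-note quintuplet (5 notes) (five quintuplet eighths span one half) = 16; quarter note = 8; dotted quarter note = 12; quarter note = 8; quarter note = 8.
Adding: 12 + 4 + 4 + 16 + 6 + 8 + 12 + 16 + 8 + 12 + 8 + 8 = 114 thirty-second notes.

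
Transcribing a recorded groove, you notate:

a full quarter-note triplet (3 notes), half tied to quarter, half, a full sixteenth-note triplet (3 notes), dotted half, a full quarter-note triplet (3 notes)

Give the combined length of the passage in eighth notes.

Working in eighth notes: a full quarter-note triplet (3 notes) (three triplet quarters span one half) = 4; half tied to quarter (half + quarter) = 6; half = 4; a full sixteenth-note triplet (3 notes) (three triplet sixteenths span one eighth) = 1; dotted half = 6; a full quarter-note triplet (3 notes) (three triplet quarters span one half) = 4.
Total: 4 + 6 + 4 + 1 + 6 + 4 = 25 eighth notes.

25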